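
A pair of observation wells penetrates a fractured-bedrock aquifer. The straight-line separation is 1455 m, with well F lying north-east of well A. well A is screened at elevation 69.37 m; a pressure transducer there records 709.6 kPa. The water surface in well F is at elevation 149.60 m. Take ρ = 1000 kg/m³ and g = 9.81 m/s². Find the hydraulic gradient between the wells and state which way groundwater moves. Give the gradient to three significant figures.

i ≈ 0.00543; groundwater flows toward the south-west

Pressure head at well A: ψ = P/(ρg) = 709.6×1000 / (1000 × 9.81) = 72.33 m.
Total head at well A: h = z + ψ = 69.37 + 72.33 = 141.70 m.
Total head at well F: h = 149.60 m (water level in the piezometer is the total head).
Head difference: h(well A) − h(well F) = 141.70 − 149.60 = -7.90 m.
Hydraulic gradient: i = |Δh| / L = 7.90 / 1455 = 0.00543.
Flow is from higher to lower head: from well F toward well A, i.e. toward the south-west.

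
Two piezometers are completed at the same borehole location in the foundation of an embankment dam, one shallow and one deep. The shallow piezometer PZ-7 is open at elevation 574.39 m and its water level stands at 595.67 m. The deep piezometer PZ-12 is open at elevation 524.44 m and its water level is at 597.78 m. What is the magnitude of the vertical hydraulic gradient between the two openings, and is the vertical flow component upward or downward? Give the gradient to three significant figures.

Total head at PZ-7: h = 595.67 m (water level in the standpipe).
Total head at PZ-12: h = 597.78 m.
Δh = h(PZ-7) − h(PZ-12) = 595.67 − 597.78 = -2.11 m.
Vertical separation Δz = 574.39 − 524.44 = 49.95 m.
|i_v| = |Δh| / Δz = 2.11 / 49.95 = 0.0422.
Head is higher in the deep piezometer, so vertical flow is upward (discharge condition).

|i_v| ≈ 0.0422; vertical flow is upward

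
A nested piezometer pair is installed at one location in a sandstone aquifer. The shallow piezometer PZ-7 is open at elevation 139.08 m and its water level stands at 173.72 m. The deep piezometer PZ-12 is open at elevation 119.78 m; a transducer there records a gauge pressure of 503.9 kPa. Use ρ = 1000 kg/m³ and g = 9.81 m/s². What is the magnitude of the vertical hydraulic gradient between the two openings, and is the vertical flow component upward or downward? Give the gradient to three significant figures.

|i_v| ≈ 0.133; vertical flow is downward

Total head at PZ-7: h = 173.72 m (water level in the standpipe).
Pressure head at PZ-12: ψ = P/(ρg) = 503.9×1000 / (1000 × 9.81) = 51.37 m.
Total head at PZ-12: h = z + ψ = 119.78 + 51.37 = 171.15 m.
Δh = h(PZ-7) − h(PZ-12) = 173.72 − 171.15 = 2.57 m.
Vertical separation Δz = 139.08 − 119.78 = 19.30 m.
|i_v| = |Δh| / Δz = 2.57 / 19.30 = 0.133.
Head is higher in the shallow piezometer, so vertical flow is downward (recharge condition).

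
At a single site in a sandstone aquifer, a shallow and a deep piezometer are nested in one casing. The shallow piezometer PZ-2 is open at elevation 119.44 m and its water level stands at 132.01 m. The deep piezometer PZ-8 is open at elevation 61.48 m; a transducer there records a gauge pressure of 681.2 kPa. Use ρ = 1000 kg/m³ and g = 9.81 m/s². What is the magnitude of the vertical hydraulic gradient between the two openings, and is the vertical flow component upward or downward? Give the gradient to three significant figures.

Total head at PZ-2: h = 132.01 m (water level in the standpipe).
Pressure head at PZ-8: ψ = P/(ρg) = 681.2×1000 / (1000 × 9.81) = 69.44 m.
Total head at PZ-8: h = z + ψ = 61.48 + 69.44 = 130.92 m.
Δh = h(PZ-2) − h(PZ-8) = 132.01 − 130.92 = 1.09 m.
Vertical separation Δz = 119.44 − 61.48 = 57.96 m.
|i_v| = |Δh| / Δz = 1.09 / 57.96 = 0.0188.
Head is higher in the shallow piezometer, so vertical flow is downward (recharge condition).

|i_v| ≈ 0.0188; vertical flow is downward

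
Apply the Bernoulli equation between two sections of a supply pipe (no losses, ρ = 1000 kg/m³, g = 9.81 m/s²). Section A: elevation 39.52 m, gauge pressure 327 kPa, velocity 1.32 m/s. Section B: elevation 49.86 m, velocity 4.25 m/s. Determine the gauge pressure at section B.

Pressure head at A: ψ₁ = P₁/(ρg) = 327×1000 / (1000 × 9.81) = 33.33 m.
Velocity heads: v₁²/2g = 1.32²/19.62 = 0.089 m; v₂²/2g = 4.25²/19.62 = 0.921 m.
Total head H = z₁ + ψ₁ + v₁²/2g = 39.52 + 33.33 + 0.089 = 72.94 m.
ψ₂ = H − z₂ − v₂²/2g = 72.94 − 49.86 − 0.921 = 22.16 m.
P₂ = ρgψ₂ = 1000 × 9.81 × 22.16 ≈ 217 kPa.

P₂ ≈ 217 kPa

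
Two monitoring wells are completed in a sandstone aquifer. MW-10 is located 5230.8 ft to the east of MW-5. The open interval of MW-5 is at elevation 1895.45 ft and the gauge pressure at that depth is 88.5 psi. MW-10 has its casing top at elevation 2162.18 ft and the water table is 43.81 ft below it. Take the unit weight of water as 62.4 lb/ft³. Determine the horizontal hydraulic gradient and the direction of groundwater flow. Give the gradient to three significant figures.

i ≈ 0.00357; groundwater flows toward the west

Pressure head at MW-5: ψ = 144·P/γ = 144 × 88.5 / 62.4 = 204.23 ft.
Total head at MW-5: h = z + ψ = 1895.45 + 204.23 = 2099.68 ft.
Total head at MW-10: h = 2162.18 − 43.81 = 2118.37 ft.
Head difference: h(MW-5) − h(MW-10) = 2099.68 − 2118.37 = -18.69 ft.
Hydraulic gradient: i = |Δh| / L = 18.69 / 5230.8 = 0.00357.
Flow is from higher to lower head: from MW-10 toward MW-5, i.e. toward the west.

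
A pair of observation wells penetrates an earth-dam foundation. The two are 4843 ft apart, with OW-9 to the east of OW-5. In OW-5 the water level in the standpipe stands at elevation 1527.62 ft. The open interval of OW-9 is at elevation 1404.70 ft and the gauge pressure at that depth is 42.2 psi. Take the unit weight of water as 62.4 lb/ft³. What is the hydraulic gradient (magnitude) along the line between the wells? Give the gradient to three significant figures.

i ≈ 0.00527

Total head at OW-5: h = 1527.62 ft (water level in the piezometer is the total head).
Pressure head at OW-9: ψ = 144·P/γ = 144 × 42.2 / 62.4 = 97.38 ft.
Total head at OW-9: h = z + ψ = 1404.70 + 97.38 = 1502.08 ft.
Head difference: h(OW-5) − h(OW-9) = 1527.62 − 1502.08 = 25.54 ft.
Hydraulic gradient: i = |Δh| / L = 25.54 / 4843 = 0.00527.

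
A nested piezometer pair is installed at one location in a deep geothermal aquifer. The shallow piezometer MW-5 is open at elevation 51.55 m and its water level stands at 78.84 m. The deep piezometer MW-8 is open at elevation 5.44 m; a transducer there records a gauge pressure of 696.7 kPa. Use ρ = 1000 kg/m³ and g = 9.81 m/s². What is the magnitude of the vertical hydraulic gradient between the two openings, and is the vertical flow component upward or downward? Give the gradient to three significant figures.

Total head at MW-5: h = 78.84 m (water level in the standpipe).
Pressure head at MW-8: ψ = P/(ρg) = 696.7×1000 / (1000 × 9.81) = 71.02 m.
Total head at MW-8: h = z + ψ = 5.44 + 71.02 = 76.46 m.
Δh = h(MW-5) − h(MW-8) = 78.84 − 76.46 = 2.38 m.
Vertical separation Δz = 51.55 − 5.44 = 46.11 m.
|i_v| = |Δh| / Δz = 2.38 / 46.11 = 0.0516.
Head is higher in the shallow piezometer, so vertical flow is downward (recharge condition).

|i_v| ≈ 0.0516; vertical flow is downward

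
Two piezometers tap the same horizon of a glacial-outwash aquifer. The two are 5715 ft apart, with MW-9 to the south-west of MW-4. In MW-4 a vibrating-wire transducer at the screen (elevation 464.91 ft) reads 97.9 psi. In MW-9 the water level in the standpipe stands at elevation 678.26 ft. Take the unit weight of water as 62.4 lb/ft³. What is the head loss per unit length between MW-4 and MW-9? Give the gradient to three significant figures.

Pressure head at MW-4: ψ = 144·P/γ = 144 × 97.9 / 62.4 = 225.92 ft.
Total head at MW-4: h = z + ψ = 464.91 + 225.92 = 690.83 ft.
Total head at MW-9: h = 678.26 ft (water level in the piezometer is the total head).
Head difference: h(MW-4) − h(MW-9) = 690.83 − 678.26 = 12.57 ft.
Hydraulic gradient: i = |Δh| / L = 12.57 / 5715 = 0.00220.

i ≈ 0.00220 ft/ft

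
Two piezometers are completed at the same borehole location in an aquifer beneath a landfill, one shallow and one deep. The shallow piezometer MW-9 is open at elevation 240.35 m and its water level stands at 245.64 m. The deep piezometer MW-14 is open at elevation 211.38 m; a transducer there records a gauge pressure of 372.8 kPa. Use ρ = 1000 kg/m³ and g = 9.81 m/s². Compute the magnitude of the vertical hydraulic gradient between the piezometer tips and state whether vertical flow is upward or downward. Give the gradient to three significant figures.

Total head at MW-9: h = 245.64 m (water level in the standpipe).
Pressure head at MW-14: ψ = P/(ρg) = 372.8×1000 / (1000 × 9.81) = 38.00 m.
Total head at MW-14: h = z + ψ = 211.38 + 38.00 = 249.38 m.
Δh = h(MW-9) − h(MW-14) = 245.64 − 249.38 = -3.74 m.
Vertical separation Δz = 240.35 − 211.38 = 28.97 m.
|i_v| = |Δh| / Δz = 3.74 / 28.97 = 0.129.
Head is higher in the deep piezometer, so vertical flow is upward (discharge condition).

|i_v| ≈ 0.129; vertical flow is upward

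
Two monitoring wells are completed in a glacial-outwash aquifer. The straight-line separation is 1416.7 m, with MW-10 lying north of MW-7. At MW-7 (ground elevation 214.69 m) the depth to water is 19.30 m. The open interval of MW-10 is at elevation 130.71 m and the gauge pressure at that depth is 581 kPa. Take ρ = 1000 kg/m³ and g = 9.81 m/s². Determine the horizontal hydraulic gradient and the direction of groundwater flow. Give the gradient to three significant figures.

i ≈ 0.00385; groundwater flows toward the north

Total head at MW-7: h = 214.69 − 19.30 = 195.39 m.
Pressure head at MW-10: ψ = P/(ρg) = 581×1000 / (1000 × 9.81) = 59.23 m.
Total head at MW-10: h = z + ψ = 130.71 + 59.23 = 189.94 m.
Head difference: h(MW-7) − h(MW-10) = 195.39 − 189.94 = 5.45 m.
Hydraulic gradient: i = |Δh| / L = 5.45 / 1416.7 = 0.00385.
Flow is from higher to lower head: from MW-7 toward MW-10, i.e. toward the north.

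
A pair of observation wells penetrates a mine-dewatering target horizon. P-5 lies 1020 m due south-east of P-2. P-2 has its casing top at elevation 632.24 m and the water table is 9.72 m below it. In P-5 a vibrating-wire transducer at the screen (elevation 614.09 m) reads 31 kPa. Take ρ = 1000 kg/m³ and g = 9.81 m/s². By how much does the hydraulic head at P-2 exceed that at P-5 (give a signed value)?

Total head at P-2: h = 632.24 − 9.72 = 622.52 m.
Pressure head at P-5: ψ = P/(ρg) = 31×1000 / (1000 × 9.81) = 3.16 m.
Total head at P-5: h = z + ψ = 614.09 + 3.16 = 617.25 m.
Head difference: h(P-2) − h(P-5) = 622.52 − 617.25 = 5.27 m.

Δh ≈ 5.27 m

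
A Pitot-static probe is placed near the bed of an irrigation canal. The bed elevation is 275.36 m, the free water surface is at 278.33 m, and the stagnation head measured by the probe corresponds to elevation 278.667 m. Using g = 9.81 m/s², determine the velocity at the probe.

v ≈ 2.57 m/s

Near the bed, under hydrostatic conditions, the piezometric head (z + ψ) equals the free-surface elevation, 278.33 m.
Velocity head = total − piezometric = 278.667 − 278.33 = 0.337 m.
v = √(2g·h_v) = √(2 × 9.81 × 0.337) = 2.57 m/s.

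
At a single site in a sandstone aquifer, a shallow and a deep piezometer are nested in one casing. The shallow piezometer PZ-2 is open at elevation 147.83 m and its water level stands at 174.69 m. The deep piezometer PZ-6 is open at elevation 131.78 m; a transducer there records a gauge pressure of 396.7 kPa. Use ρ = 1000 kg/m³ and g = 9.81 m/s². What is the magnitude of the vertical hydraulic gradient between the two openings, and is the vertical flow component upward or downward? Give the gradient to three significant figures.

|i_v| ≈ 0.154; vertical flow is downward

Total head at PZ-2: h = 174.69 m (water level in the standpipe).
Pressure head at PZ-6: ψ = P/(ρg) = 396.7×1000 / (1000 × 9.81) = 40.44 m.
Total head at PZ-6: h = z + ψ = 131.78 + 40.44 = 172.22 m.
Δh = h(PZ-2) − h(PZ-6) = 174.69 − 172.22 = 2.47 m.
Vertical separation Δz = 147.83 − 131.78 = 16.05 m.
|i_v| = |Δh| / Δz = 2.47 / 16.05 = 0.154.
Head is higher in the shallow piezometer, so vertical flow is downward (recharge condition).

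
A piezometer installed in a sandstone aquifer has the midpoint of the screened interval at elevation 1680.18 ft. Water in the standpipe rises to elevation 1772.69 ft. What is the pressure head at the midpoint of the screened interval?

ψ ≈ 92.51 ft

Total head h = 1772.69 ft (the water-surface elevation in the piezometer).
Pressure head ψ = h − z = 1772.69 − 1680.18 = 92.51 ft.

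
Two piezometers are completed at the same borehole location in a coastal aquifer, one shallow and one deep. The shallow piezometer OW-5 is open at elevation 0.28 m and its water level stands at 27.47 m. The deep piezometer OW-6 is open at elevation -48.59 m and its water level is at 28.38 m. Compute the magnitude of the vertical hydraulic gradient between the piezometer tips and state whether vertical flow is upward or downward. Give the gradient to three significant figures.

|i_v| ≈ 0.0186; vertical flow is upward

Total head at OW-5: h = 27.47 m (water level in the standpipe).
Total head at OW-6: h = 28.38 m.
Δh = h(OW-5) − h(OW-6) = 27.47 − 28.38 = -0.91 m.
Vertical separation Δz = 0.28 − (-48.59) = 48.87 m.
|i_v| = |Δh| / Δz = 0.91 / 48.87 = 0.0186.
Head is higher in the deep piezometer, so vertical flow is upward (discharge condition).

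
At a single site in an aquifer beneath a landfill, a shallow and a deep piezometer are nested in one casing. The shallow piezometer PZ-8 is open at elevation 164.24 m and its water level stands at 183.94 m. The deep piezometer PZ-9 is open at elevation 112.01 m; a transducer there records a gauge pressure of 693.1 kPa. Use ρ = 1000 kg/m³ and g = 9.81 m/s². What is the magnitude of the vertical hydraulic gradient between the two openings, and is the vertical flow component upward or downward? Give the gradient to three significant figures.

|i_v| ≈ 0.0245; vertical flow is downward

Total head at PZ-8: h = 183.94 m (water level in the standpipe).
Pressure head at PZ-9: ψ = P/(ρg) = 693.1×1000 / (1000 × 9.81) = 70.65 m.
Total head at PZ-9: h = z + ψ = 112.01 + 70.65 = 182.66 m.
Δh = h(PZ-8) − h(PZ-9) = 183.94 − 182.66 = 1.28 m.
Vertical separation Δz = 164.24 − 112.01 = 52.23 m.
|i_v| = |Δh| / Δz = 1.28 / 52.23 = 0.0245.
Head is higher in the shallow piezometer, so vertical flow is downward (recharge condition).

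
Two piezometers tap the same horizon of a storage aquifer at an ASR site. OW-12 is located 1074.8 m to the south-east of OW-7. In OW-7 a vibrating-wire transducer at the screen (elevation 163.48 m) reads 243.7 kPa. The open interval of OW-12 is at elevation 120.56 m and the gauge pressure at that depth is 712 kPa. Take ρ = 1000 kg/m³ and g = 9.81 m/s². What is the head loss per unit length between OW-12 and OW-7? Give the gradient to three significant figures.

i ≈ 0.00448 m/m

Pressure head at OW-7: ψ = P/(ρg) = 243.7×1000 / (1000 × 9.81) = 24.84 m.
Total head at OW-7: h = z + ψ = 163.48 + 24.84 = 188.32 m.
Pressure head at OW-12: ψ = P/(ρg) = 712×1000 / (1000 × 9.81) = 72.58 m.
Total head at OW-12: h = z + ψ = 120.56 + 72.58 = 193.14 m.
Head difference: h(OW-7) − h(OW-12) = 188.32 − 193.14 = -4.82 m.
Hydraulic gradient: i = |Δh| / L = 4.82 / 1074.8 = 0.00448.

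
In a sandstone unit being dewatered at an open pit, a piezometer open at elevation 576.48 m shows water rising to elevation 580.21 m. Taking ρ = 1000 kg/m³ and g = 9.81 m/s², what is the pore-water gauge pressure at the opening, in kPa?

Pressure head ψ = h − z = 580.21 − 576.48 = 3.73 m.
P = ρgψ = 1000 × 9.81 × 3.73 = 36591 Pa ≈ 36.6 kPa.

P ≈ 36.6 kPa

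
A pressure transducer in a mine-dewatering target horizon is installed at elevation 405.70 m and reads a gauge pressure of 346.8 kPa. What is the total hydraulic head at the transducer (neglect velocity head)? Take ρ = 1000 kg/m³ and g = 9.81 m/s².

ψ = P/(ρg) = 346.8×1000 / (1000 × 9.81) = 35.35 m.
h = z + ψ = 405.70 + 35.35 = 441.05 m.

h ≈ 441.05 m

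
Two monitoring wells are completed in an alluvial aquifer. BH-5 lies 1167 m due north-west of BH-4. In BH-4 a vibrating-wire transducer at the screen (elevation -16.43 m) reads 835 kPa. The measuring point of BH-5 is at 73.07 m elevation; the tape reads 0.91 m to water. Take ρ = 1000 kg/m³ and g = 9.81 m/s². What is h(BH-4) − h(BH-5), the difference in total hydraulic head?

Pressure head at BH-4: ψ = P/(ρg) = 835×1000 / (1000 × 9.81) = 85.12 m.
Total head at BH-4: h = z + ψ = -16.43 + 85.12 = 68.69 m.
Total head at BH-5: h = 73.07 − 0.91 = 72.16 m.
Head difference: h(BH-4) − h(BH-5) = 68.69 − 72.16 = -3.47 m.

Δh ≈ -3.47 m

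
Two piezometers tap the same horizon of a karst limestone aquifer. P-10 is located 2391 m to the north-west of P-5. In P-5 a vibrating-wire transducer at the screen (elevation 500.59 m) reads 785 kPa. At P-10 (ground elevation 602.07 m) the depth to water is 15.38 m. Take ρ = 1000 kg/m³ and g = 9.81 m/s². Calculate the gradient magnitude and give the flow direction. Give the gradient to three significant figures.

Pressure head at P-5: ψ = P/(ρg) = 785×1000 / (1000 × 9.81) = 80.02 m.
Total head at P-5: h = z + ψ = 500.59 + 80.02 = 580.61 m.
Total head at P-10: h = 602.07 − 15.38 = 586.69 m.
Head difference: h(P-5) − h(P-10) = 580.61 − 586.69 = -6.08 m.
Hydraulic gradient: i = |Δh| / L = 6.08 / 2391 = 0.00254.
Flow is from higher to lower head: from P-10 toward P-5, i.e. toward the south-east.

i ≈ 0.00254; groundwater flows toward the south-east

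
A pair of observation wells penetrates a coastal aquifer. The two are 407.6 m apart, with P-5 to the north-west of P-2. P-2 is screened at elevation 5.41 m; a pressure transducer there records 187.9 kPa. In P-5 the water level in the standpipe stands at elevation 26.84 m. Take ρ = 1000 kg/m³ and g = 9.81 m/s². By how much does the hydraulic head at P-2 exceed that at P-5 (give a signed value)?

Δh ≈ -2.28 m

Pressure head at P-2: ψ = P/(ρg) = 187.9×1000 / (1000 × 9.81) = 19.15 m.
Total head at P-2: h = z + ψ = 5.41 + 19.15 = 24.56 m.
Total head at P-5: h = 26.84 m (water level in the piezometer is the total head).
Head difference: h(P-2) − h(P-5) = 24.56 − 26.84 = -2.28 m.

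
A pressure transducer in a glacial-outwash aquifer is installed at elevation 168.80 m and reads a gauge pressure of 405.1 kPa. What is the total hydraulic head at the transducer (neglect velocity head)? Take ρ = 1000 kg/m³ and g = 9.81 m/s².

ψ = P/(ρg) = 405.1×1000 / (1000 × 9.81) = 41.29 m.
h = z + ψ = 168.80 + 41.29 = 210.09 m.

h ≈ 210.09 m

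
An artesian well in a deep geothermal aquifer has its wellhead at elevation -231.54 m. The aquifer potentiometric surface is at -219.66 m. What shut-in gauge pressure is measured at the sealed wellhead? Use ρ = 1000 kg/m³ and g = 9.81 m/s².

Head above the cap: Δh = -219.66 − (-231.54) = 11.88 m.
P = ρgΔh = 1000 × 9.81 × 11.88 = 116543 Pa ≈ 117 kPa.

P ≈ 117 kPa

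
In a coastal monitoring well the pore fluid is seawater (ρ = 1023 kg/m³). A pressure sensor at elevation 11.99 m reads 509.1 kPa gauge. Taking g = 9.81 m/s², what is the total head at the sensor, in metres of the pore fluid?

ψ = P/(ρg) = 509.1×1000 / (1023 × 9.81) = 50.73 m.
h = z + ψ = 11.99 + 50.73 = 62.72 m.

h ≈ 62.72 m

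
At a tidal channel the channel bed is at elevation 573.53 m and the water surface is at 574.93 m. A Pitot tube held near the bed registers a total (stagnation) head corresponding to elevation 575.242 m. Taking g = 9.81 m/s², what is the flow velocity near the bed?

v ≈ 2.47 m/s

Near the bed, under hydrostatic conditions, the piezometric head (z + ψ) equals the free-surface elevation, 574.93 m.
Velocity head = total − piezometric = 575.242 − 574.93 = 0.312 m.
v = √(2g·h_v) = √(2 × 9.81 × 0.312) = 2.47 m/s.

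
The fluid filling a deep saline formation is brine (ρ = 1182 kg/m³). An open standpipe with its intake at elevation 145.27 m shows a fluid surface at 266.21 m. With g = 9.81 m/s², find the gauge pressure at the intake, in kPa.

P ≈ 1400 kPa

Pressure head ψ = h − z = 266.21 − 145.27 = 120.94 m.
P = ρgψ = 1182 × 9.81 × 120.94 = 1402350 Pa ≈ 1400 kPa.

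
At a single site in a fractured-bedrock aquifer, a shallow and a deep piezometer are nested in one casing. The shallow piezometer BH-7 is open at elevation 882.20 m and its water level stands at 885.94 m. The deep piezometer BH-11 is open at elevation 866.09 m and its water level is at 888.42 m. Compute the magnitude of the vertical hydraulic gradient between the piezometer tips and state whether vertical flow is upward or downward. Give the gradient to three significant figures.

Total head at BH-7: h = 885.94 m (water level in the standpipe).
Total head at BH-11: h = 888.42 m.
Δh = h(BH-7) − h(BH-11) = 885.94 − 888.42 = -2.48 m.
Vertical separation Δz = 882.20 − 866.09 = 16.11 m.
|i_v| = |Δh| / Δz = 2.48 / 16.11 = 0.154.
Head is higher in the deep piezometer, so vertical flow is upward (discharge condition).

|i_v| ≈ 0.154; vertical flow is upward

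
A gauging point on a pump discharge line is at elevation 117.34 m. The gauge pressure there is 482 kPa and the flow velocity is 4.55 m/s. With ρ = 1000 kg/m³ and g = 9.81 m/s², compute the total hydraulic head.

h ≈ 167.53 m

Pressure head ψ = P/(ρg) = 482×1000 / (1000 × 9.81) = 49.13 m.
Velocity head = v²/(2g) = 4.55² / (2 × 9.81) = 1.055 m.
h = z + ψ + v²/(2g) = 117.34 + 49.13 + 1.055 = 167.53 m.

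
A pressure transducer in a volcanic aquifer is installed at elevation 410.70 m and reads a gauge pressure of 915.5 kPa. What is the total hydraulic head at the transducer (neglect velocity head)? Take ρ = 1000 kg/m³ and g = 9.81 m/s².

ψ = P/(ρg) = 915.5×1000 / (1000 × 9.81) = 93.32 m.
h = z + ψ = 410.70 + 93.32 = 504.02 m.

h ≈ 504.02 m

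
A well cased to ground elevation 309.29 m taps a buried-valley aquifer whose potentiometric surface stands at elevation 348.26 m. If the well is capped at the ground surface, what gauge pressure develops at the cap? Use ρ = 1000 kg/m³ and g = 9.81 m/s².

P ≈ 382 kPa

Head above the cap: Δh = 348.26 − 309.29 = 38.97 m.
P = ρgΔh = 1000 × 9.81 × 38.97 = 382296 Pa ≈ 382 kPa.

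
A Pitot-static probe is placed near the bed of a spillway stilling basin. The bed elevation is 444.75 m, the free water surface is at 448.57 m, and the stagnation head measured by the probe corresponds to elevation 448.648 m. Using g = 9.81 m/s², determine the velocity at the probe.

Near the bed, under hydrostatic conditions, the piezometric head (z + ψ) equals the free-surface elevation, 448.57 m.
Velocity head = total − piezometric = 448.648 − 448.57 = 0.078 m.
v = √(2g·h_v) = √(2 × 9.81 × 0.078) = 1.24 m/s.

v ≈ 1.24 m/s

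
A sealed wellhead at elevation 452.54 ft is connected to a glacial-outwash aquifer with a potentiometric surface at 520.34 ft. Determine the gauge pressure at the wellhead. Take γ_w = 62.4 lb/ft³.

Head above the cap: Δh = 520.34 − 452.54 = 67.80 ft.
P = γΔh/144 = 62.4 × 67.80 / 144 = 29.4 psi.

P ≈ 29.4 psi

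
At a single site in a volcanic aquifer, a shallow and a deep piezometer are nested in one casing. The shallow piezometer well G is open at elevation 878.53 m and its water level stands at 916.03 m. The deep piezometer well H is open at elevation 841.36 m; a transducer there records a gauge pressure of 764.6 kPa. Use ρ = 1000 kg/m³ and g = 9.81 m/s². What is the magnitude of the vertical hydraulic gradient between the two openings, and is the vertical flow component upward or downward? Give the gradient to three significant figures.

|i_v| ≈ 0.0880; vertical flow is upward

Total head at well G: h = 916.03 m (water level in the standpipe).
Pressure head at well H: ψ = P/(ρg) = 764.6×1000 / (1000 × 9.81) = 77.94 m.
Total head at well H: h = z + ψ = 841.36 + 77.94 = 919.30 m.
Δh = h(well G) − h(well H) = 916.03 − 919.30 = -3.27 m.
Vertical separation Δz = 878.53 − 841.36 = 37.17 m.
|i_v| = |Δh| / Δz = 3.27 / 37.17 = 0.0880.
Head is higher in the deep piezometer, so vertical flow is upward (discharge condition).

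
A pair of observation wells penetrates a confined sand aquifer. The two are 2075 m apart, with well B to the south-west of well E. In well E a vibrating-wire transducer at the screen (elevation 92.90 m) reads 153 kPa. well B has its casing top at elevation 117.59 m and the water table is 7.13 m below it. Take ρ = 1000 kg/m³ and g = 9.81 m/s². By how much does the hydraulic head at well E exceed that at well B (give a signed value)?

Δh ≈ -1.96 m

Pressure head at well E: ψ = P/(ρg) = 153×1000 / (1000 × 9.81) = 15.60 m.
Total head at well E: h = z + ψ = 92.90 + 15.60 = 108.50 m.
Total head at well B: h = 117.59 − 7.13 = 110.46 m.
Head difference: h(well E) − h(well B) = 108.50 − 110.46 = -1.96 m.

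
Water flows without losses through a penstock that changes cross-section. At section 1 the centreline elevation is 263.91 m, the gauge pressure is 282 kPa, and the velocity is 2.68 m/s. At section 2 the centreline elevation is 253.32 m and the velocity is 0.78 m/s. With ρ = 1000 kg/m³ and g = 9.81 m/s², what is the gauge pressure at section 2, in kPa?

P₂ ≈ 389 kPa

Pressure head at 1: ψ₁ = P₁/(ρg) = 282×1000 / (1000 × 9.81) = 28.75 m.
Velocity heads: v₁²/2g = 2.68²/19.62 = 0.366 m; v₂²/2g = 0.78²/19.62 = 0.031 m.
Total head H = z₁ + ψ₁ + v₁²/2g = 263.91 + 28.75 + 0.366 = 293.03 m.
ψ₂ = H − z₂ − v₂²/2g = 293.03 − 253.32 − 0.031 = 39.68 m.
P₂ = ρgψ₂ = 1000 × 9.81 × 39.68 ≈ 389 kPa.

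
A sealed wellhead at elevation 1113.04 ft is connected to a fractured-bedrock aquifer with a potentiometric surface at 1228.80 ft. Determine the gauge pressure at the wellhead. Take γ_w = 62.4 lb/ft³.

Head above the cap: Δh = 1228.80 − 1113.04 = 115.76 ft.
P = γΔh/144 = 62.4 × 115.76 / 144 = 50.2 psi.

P ≈ 50.2 psi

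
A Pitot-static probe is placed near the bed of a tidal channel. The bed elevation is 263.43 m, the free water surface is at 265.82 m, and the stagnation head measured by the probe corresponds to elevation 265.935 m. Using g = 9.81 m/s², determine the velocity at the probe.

Near the bed, under hydrostatic conditions, the piezometric head (z + ψ) equals the free-surface elevation, 265.82 m.
Velocity head = total − piezometric = 265.935 − 265.82 = 0.115 m.
v = √(2g·h_v) = √(2 × 9.81 × 0.115) = 1.50 m/s.

v ≈ 1.50 m/s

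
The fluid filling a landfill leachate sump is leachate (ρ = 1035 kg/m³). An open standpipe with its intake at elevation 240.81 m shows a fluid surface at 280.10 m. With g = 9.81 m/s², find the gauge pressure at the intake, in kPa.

Pressure head ψ = h − z = 280.10 − 240.81 = 39.29 m.
P = ρgψ = 1035 × 9.81 × 39.29 = 398925 Pa ≈ 399 kPa.

P ≈ 399 kPa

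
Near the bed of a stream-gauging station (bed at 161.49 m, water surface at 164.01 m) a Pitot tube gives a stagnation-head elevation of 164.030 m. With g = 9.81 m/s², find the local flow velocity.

Near the bed, under hydrostatic conditions, the piezometric head (z + ψ) equals the free-surface elevation, 164.01 m.
Velocity head = total − piezometric = 164.030 − 164.01 = 0.020 m.
v = √(2g·h_v) = √(2 × 9.81 × 0.020) = 0.626 m/s.

v ≈ 0.626 m/s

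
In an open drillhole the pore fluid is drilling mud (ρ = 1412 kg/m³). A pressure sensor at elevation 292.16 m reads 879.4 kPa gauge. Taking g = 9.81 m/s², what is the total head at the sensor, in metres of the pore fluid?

h ≈ 355.65 m

ψ = P/(ρg) = 879.4×1000 / (1412 × 9.81) = 63.49 m.
h = z + ψ = 292.16 + 63.49 = 355.65 m.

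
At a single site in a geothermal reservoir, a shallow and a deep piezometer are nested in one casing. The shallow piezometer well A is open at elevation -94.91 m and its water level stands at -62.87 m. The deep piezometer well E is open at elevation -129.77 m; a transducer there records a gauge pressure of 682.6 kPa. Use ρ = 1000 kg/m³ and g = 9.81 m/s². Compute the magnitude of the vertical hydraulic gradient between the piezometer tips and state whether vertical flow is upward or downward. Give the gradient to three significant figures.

Total head at well A: h = -62.87 m (water level in the standpipe).
Pressure head at well E: ψ = P/(ρg) = 682.6×1000 / (1000 × 9.81) = 69.58 m.
Total head at well E: h = z + ψ = -129.77 + 69.58 = -60.19 m.
Δh = h(well A) − h(well E) = -62.87 − (-60.19) = -2.68 m.
Vertical separation Δz = -94.91 − (-129.77) = 34.86 m.
|i_v| = |Δh| / Δz = 2.68 / 34.86 = 0.0769.
Head is higher in the deep piezometer, so vertical flow is upward (discharge condition).

|i_v| ≈ 0.0769; vertical flow is upward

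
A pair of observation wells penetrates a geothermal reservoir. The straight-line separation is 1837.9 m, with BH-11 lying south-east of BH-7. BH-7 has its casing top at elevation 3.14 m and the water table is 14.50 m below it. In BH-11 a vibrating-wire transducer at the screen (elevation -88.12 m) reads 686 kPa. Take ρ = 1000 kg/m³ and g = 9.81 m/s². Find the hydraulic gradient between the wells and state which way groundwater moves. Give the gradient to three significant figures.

Total head at BH-7: h = 3.14 − 14.50 = -11.36 m.
Pressure head at BH-11: ψ = P/(ρg) = 686×1000 / (1000 × 9.81) = 69.93 m.
Total head at BH-11: h = z + ψ = -88.12 + 69.93 = -18.19 m.
Head difference: h(BH-7) − h(BH-11) = -11.36 − (-18.19) = 6.83 m.
Hydraulic gradient: i = |Δh| / L = 6.83 / 1837.9 = 0.00372.
Flow is from higher to lower head: from BH-7 toward BH-11, i.e. toward the south-east.

i ≈ 0.00372; groundwater flows toward the south-east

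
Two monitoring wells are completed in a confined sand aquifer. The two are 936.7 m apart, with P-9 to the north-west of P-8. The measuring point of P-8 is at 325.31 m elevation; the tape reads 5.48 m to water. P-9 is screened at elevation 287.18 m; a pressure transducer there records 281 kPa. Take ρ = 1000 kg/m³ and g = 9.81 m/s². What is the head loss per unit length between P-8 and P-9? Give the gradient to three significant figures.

Total head at P-8: h = 325.31 − 5.48 = 319.83 m.
Pressure head at P-9: ψ = P/(ρg) = 281×1000 / (1000 × 9.81) = 28.64 m.
Total head at P-9: h = z + ψ = 287.18 + 28.64 = 315.82 m.
Head difference: h(P-8) − h(P-9) = 319.83 − 315.82 = 4.01 m.
Hydraulic gradient: i = |Δh| / L = 4.01 / 936.7 = 0.00428.

i ≈ 0.00428 m/m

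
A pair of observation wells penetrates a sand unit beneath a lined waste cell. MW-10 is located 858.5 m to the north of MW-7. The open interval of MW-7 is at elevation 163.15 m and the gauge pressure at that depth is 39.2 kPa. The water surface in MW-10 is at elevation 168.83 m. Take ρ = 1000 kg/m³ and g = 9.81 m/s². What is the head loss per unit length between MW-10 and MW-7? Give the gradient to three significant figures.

i ≈ 0.00196 m/m

Pressure head at MW-7: ψ = P/(ρg) = 39.2×1000 / (1000 × 9.81) = 4.00 m.
Total head at MW-7: h = z + ψ = 163.15 + 4.00 = 167.15 m.
Total head at MW-10: h = 168.83 m (water level in the piezometer is the total head).
Head difference: h(MW-7) − h(MW-10) = 167.15 − 168.83 = -1.68 m.
Hydraulic gradient: i = |Δh| / L = 1.68 / 858.5 = 0.00196.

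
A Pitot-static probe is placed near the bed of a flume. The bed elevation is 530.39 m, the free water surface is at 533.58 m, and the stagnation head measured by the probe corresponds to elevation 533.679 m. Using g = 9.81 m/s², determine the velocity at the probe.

Near the bed, under hydrostatic conditions, the piezometric head (z + ψ) equals the free-surface elevation, 533.58 m.
Velocity head = total − piezometric = 533.679 − 533.58 = 0.099 m.
v = √(2g·h_v) = √(2 × 9.81 × 0.099) = 1.39 m/s.

v ≈ 1.39 m/s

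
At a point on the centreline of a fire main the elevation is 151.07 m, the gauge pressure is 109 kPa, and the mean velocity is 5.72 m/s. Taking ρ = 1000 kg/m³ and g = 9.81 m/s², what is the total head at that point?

h ≈ 163.85 m

Pressure head ψ = P/(ρg) = 109×1000 / (1000 × 9.81) = 11.11 m.
Velocity head = v²/(2g) = 5.72² / (2 × 9.81) = 1.668 m.
h = z + ψ + v²/(2g) = 151.07 + 11.11 + 1.668 = 163.85 m.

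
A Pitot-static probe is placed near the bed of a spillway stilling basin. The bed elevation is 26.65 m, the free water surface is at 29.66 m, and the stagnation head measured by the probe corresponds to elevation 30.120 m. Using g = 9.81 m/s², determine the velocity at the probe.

Near the bed, under hydrostatic conditions, the piezometric head (z + ψ) equals the free-surface elevation, 29.66 m.
Velocity head = total − piezometric = 30.120 − 29.66 = 0.460 m.
v = √(2g·h_v) = √(2 × 9.81 × 0.460) = 3.00 m/s.

v ≈ 3.00 m/s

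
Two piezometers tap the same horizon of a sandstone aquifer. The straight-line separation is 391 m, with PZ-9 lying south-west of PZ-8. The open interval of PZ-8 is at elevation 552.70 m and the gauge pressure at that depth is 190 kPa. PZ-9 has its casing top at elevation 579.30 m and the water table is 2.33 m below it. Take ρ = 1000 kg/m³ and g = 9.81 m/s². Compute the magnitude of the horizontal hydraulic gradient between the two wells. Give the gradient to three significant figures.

Pressure head at PZ-8: ψ = P/(ρg) = 190×1000 / (1000 × 9.81) = 19.37 m.
Total head at PZ-8: h = z + ψ = 552.70 + 19.37 = 572.07 m.
Total head at PZ-9: h = 579.30 − 2.33 = 576.97 m.
Head difference: h(PZ-8) − h(PZ-9) = 572.07 − 576.97 = -4.90 m.
Hydraulic gradient: i = |Δh| / L = 4.90 / 391 = 0.0125.

i ≈ 0.0125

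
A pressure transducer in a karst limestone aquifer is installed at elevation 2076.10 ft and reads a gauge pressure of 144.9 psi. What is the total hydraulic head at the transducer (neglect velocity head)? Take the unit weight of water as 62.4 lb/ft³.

ψ = 144·P/γ = 144 × 144.9 / 62.4 = 334.38 ft.
h = z + ψ = 2076.10 + 334.38 = 2410.48 ft.

h ≈ 2410.48 ft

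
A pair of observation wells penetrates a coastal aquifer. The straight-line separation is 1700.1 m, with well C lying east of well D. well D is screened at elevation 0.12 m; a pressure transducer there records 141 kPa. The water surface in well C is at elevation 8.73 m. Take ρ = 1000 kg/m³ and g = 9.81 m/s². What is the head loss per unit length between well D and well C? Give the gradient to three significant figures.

i ≈ 0.00339 m/m

Pressure head at well D: ψ = P/(ρg) = 141×1000 / (1000 × 9.81) = 14.37 m.
Total head at well D: h = z + ψ = 0.12 + 14.37 = 14.49 m.
Total head at well C: h = 8.73 m (water level in the piezometer is the total head).
Head difference: h(well D) − h(well C) = 14.49 − 8.73 = 5.76 m.
Hydraulic gradient: i = |Δh| / L = 5.76 / 1700.1 = 0.00339.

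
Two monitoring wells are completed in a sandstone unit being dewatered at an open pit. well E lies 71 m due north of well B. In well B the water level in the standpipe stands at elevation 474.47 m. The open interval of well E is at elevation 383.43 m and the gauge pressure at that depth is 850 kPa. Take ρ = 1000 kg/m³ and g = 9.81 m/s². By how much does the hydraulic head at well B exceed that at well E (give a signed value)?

Total head at well B: h = 474.47 m (water level in the piezometer is the total head).
Pressure head at well E: ψ = P/(ρg) = 850×1000 / (1000 × 9.81) = 86.65 m.
Total head at well E: h = z + ψ = 383.43 + 86.65 = 470.08 m.
Head difference: h(well B) − h(well E) = 474.47 − 470.08 = 4.39 m.

Δh ≈ 4.39 m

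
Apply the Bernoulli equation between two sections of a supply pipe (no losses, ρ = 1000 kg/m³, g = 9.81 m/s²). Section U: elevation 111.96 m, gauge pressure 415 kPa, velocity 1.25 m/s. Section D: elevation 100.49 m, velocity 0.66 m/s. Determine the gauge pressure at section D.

P₂ ≈ 528 kPa

Pressure head at U: ψ₁ = P₁/(ρg) = 415×1000 / (1000 × 9.81) = 42.30 m.
Velocity heads: v₁²/2g = 1.25²/19.62 = 0.080 m; v₂²/2g = 0.66²/19.62 = 0.022 m.
Total head H = z₁ + ψ₁ + v₁²/2g = 111.96 + 42.30 + 0.080 = 154.34 m.
ψ₂ = H − z₂ − v₂²/2g = 154.34 − 100.49 − 0.022 = 53.83 m.
P₂ = ρgψ₂ = 1000 × 9.81 × 53.83 ≈ 528 kPa.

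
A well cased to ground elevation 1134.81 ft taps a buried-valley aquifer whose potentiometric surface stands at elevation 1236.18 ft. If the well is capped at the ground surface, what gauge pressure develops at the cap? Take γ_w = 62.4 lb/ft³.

Head above the cap: Δh = 1236.18 − 1134.81 = 101.37 ft.
P = γΔh/144 = 62.4 × 101.37 / 144 = 43.9 psi.

P ≈ 43.9 psi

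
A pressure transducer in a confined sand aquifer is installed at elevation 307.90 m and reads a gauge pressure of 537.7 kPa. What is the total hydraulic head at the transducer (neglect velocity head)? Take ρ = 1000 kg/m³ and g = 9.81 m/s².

h ≈ 362.71 m

ψ = P/(ρg) = 537.7×1000 / (1000 × 9.81) = 54.81 m.
h = z + ψ = 307.90 + 54.81 = 362.71 m.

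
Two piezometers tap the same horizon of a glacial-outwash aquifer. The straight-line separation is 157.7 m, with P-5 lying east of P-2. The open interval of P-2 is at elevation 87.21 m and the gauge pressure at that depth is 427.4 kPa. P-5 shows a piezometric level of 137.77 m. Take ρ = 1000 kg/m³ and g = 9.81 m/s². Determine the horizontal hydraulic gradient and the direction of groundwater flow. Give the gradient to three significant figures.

Pressure head at P-2: ψ = P/(ρg) = 427.4×1000 / (1000 × 9.81) = 43.57 m.
Total head at P-2: h = z + ψ = 87.21 + 43.57 = 130.78 m.
Total head at P-5: h = 137.77 m (water level in the piezometer is the total head).
Head difference: h(P-2) − h(P-5) = 130.78 − 137.77 = -6.99 m.
Hydraulic gradient: i = |Δh| / L = 6.99 / 157.7 = 0.0443.
Flow is from higher to lower head: from P-5 toward P-2, i.e. toward the west.

i ≈ 0.0443; groundwater flows toward the west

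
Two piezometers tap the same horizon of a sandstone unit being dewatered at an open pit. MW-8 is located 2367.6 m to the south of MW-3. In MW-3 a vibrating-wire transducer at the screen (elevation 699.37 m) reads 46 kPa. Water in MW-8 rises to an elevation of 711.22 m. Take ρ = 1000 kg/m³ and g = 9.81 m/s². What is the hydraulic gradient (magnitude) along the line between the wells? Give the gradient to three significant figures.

i ≈ 0.00302

Pressure head at MW-3: ψ = P/(ρg) = 46×1000 / (1000 × 9.81) = 4.69 m.
Total head at MW-3: h = z + ψ = 699.37 + 4.69 = 704.06 m.
Total head at MW-8: h = 711.22 m (water level in the piezometer is the total head).
Head difference: h(MW-3) − h(MW-8) = 704.06 − 711.22 = -7.16 m.
Hydraulic gradient: i = |Δh| / L = 7.16 / 2367.6 = 0.00302.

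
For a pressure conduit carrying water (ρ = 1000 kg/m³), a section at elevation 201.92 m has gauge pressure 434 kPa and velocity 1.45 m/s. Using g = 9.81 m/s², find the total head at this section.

h ≈ 246.27 m

Pressure head ψ = P/(ρg) = 434×1000 / (1000 × 9.81) = 44.24 m.
Velocity head = v²/(2g) = 1.45² / (2 × 9.81) = 0.107 m.
h = z + ψ + v²/(2g) = 201.92 + 44.24 + 0.107 = 246.27 m.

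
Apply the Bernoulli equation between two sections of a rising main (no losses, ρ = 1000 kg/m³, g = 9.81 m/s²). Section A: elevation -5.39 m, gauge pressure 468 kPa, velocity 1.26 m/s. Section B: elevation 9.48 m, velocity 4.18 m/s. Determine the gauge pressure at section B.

Pressure head at A: ψ₁ = P₁/(ρg) = 468×1000 / (1000 × 9.81) = 47.71 m.
Velocity heads: v₁²/2g = 1.26²/19.62 = 0.081 m; v₂²/2g = 4.18²/19.62 = 0.891 m.
Total head H = z₁ + ψ₁ + v₁²/2g = -5.39 + 47.71 + 0.081 = 42.40 m.
ψ₂ = H − z₂ − v₂²/2g = 42.40 − 9.48 − 0.891 = 32.03 m.
P₂ = ρgψ₂ = 1000 × 9.81 × 32.03 ≈ 314 kPa.

P₂ ≈ 314 kPa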